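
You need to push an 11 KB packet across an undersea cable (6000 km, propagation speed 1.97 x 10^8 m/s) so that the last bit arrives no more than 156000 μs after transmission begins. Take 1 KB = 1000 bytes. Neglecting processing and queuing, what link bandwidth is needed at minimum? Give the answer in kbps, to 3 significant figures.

L = 88000 bits.
Propagation delay = 6000000 / 197000000 = 30456.9 μs.
Transmission budget = 156000 − 30456.9 = 125543 μs.
R ≥ L / t_tx = 88000 bits / 0.125543 s = 701 kbps.

701 kbps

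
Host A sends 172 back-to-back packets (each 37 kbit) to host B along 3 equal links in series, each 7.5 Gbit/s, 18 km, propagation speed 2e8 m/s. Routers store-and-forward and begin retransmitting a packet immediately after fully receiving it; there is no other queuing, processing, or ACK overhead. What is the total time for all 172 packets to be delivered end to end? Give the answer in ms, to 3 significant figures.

1.13 ms

Per-hop transmission t_tx = L/R = 37000/7500000000 = 0.00493333 ms.
Per-hop propagation t_prop = 18000/200000000 = 0.09 ms.
Pipeline fill: first packet needs 3·t_tx to clear all hops; remaining 171 packets each add one t_tx.
Total = (3+172-1)·t_tx + 3·t_prop = 174·0.00493333 + 3·0.09 = 1.13 ms.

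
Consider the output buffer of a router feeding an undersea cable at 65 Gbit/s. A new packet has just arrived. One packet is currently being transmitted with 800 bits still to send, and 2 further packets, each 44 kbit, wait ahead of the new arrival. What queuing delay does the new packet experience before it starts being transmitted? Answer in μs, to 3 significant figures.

Each queued packet: L/R = 44000/65000000000 = 0.676923 μs.
2 queued → 1.35385 μs.
Plus remaining 800 bits of current packet: 0.0123077 μs.
Queuing delay = 1.37 μs.

1.37 μs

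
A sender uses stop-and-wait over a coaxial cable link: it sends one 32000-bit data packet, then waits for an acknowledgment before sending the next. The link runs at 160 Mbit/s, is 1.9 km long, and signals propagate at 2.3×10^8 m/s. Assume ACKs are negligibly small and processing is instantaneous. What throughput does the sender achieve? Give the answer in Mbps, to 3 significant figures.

148 Mbps

t_tx = L/R = 32000/160000000 = 0.0002 s.
t_prop = 1900/2.3e+08 = 8.26087e-06 s; RTT = 1.65217e-05 s.
Cycle = t_tx + RTT = 0.000216522 s.
Throughput = L / cycle = 32000 / 0.000216522 = 148 Mbps.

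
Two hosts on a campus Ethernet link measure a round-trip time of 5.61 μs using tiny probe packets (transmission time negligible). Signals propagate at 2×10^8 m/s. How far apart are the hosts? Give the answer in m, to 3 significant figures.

561 m

One-way propagation = RTT/2 = 2.805 μs.
d = s × t = 200000000 × 2.805e-06 = 561 m.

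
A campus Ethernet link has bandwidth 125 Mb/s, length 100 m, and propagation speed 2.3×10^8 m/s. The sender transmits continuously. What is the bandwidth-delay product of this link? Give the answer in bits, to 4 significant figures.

54.35 bits

Propagation delay = 100 / 2.3e+08 = 4.34783e-07 s.
BDP = R × t_prop = 125000000 × 4.34783e-07 = 54.3478 bits.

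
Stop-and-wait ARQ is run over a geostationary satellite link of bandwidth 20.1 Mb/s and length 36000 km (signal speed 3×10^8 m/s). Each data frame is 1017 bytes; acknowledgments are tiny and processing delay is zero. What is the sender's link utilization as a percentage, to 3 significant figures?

t_tx = L/R = 8136/20100000 = 0.000404776 s.
t_prop = 36000000/300000000 = 0.12 s; RTT = 0.24 s.
Cycle = t_tx + RTT = 0.240405 s.
Utilization = t_tx / cycle = 0.000404776/0.240405 = 0.168 %.

0.168 %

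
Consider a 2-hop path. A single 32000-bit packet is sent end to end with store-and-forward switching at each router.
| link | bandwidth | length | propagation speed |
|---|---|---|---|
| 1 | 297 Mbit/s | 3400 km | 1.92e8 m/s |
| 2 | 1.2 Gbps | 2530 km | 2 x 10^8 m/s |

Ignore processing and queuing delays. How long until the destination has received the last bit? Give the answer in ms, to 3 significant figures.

30.5 ms

Transmission delays (L/R per hop): 0.107744, 0.0266667 ms; sum = 0.134411 ms.
Propagation delays (d/s per hop): 17.7083, 12.65 ms; sum = 30.3583 ms.
End-to-end = 30.5 ms.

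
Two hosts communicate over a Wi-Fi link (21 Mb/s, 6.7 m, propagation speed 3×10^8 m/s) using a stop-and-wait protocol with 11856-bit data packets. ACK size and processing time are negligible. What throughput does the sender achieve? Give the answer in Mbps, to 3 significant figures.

t_tx = L/R = 11856/21000000 = 0.000564571 s.
t_prop = 6.7/300000000 = 2.23333e-08 s; RTT = 4.46667e-08 s.
Cycle = t_tx + RTT = 0.000564616 s.
Throughput = L / cycle = 11856 / 0.000564616 = 21.0 Mbps.

21.0 Mbps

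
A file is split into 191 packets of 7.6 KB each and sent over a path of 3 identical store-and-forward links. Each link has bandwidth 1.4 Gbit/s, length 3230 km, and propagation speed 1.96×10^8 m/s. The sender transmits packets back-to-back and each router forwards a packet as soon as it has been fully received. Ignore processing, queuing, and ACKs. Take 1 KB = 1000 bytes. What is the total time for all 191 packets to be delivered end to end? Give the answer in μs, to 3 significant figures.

Per-hop transmission t_tx = L/R = 60800/1400000000 = 43.4286 μs.
Per-hop propagation t_prop = 3230000/196000000 = 16479.6 μs.
Pipeline fill: first packet needs 3·t_tx to clear all hops; remaining 190 packets each add one t_tx.
Total = (3+191-1)·t_tx + 3·t_prop = 193·43.4286 + 3·16479.6 = 57800 μs.

57800 μs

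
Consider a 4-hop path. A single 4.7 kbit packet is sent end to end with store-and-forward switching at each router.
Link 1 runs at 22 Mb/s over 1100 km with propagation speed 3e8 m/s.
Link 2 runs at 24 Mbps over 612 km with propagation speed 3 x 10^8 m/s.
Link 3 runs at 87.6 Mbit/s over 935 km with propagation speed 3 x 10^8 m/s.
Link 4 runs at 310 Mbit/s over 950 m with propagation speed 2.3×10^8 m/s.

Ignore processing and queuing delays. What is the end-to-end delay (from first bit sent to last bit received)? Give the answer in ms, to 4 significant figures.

9.306 ms

L = 4700 bits.
Transmission delays (L/R per hop): 0.213636, 0.195833, 0.053653, 0.0151613 ms; sum = 0.478284 ms.
Propagation delays (d/s per hop): 3.66667, 2.04, 3.11667, 0.00413043 ms; sum = 8.82746 ms.
End-to-end = 9.306 ms.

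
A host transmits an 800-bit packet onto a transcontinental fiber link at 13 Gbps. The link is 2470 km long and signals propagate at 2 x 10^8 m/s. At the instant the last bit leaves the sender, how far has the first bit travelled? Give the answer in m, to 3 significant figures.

12.3 m

t_tx = L/R = 800/13000000000 = 6.15385e-08 s.
Distance = s × t_tx = 200000000 × 6.15385e-08 = 12.3 m.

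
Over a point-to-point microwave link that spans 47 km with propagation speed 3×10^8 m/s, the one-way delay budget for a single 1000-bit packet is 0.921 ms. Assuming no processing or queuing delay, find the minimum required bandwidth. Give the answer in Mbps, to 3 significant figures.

Propagation delay = 47000 / 300000000 = 0.156667 ms.
Transmission budget = 0.921 − 0.156667 = 0.764333 ms.
R ≥ L / t_tx = 1000 bits / 0.000764333 s = 1.31 Mbps.

1.31 Mbps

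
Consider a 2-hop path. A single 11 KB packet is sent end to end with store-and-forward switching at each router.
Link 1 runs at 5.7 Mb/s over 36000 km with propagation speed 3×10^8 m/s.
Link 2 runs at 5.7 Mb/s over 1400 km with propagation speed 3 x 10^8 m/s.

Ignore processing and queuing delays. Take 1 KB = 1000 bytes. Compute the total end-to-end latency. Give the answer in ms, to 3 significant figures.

L = 88000 bits.
Transmission delay per hop = L/R = 88000/5700000 = 15.4386 ms; 2 hops → 30.8772 ms.
Propagation delays (d/s per hop): 120, 4.66667 ms; sum = 124.667 ms.
End-to-end = 156 ms.

156 ms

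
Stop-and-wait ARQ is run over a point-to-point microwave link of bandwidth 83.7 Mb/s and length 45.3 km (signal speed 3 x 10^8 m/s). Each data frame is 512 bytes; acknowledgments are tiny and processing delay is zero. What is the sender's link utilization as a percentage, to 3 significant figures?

t_tx = L/R = 4096/83700000 = 4.89367e-05 s.
t_prop = 45300/300000000 = 0.000151 s; RTT = 0.000302 s.
Cycle = t_tx + RTT = 0.000350937 s.
Utilization = t_tx / cycle = 4.89367e-05/0.000350937 = 13.9 %.

13.9 %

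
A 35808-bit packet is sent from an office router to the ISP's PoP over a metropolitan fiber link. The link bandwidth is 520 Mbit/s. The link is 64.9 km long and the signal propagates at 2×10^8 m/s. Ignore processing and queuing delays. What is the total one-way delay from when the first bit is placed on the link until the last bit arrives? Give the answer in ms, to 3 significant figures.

Transmission delay = L/R = 35808 / 520000000 = 0.0688615 ms.
Propagation delay = d/s = 64900 m / 200000000 m/s = 0.3245 ms.
Total = 0.393 ms.

0.393 ms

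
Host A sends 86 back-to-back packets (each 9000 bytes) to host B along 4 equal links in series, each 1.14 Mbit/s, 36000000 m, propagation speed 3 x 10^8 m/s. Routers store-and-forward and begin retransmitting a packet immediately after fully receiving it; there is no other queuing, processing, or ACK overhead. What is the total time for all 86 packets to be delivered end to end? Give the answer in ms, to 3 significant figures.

6100 ms

Per-hop transmission t_tx = L/R = 72000/1140000 = 63.1579 ms.
Per-hop propagation t_prop = 36000000/300000000 = 120 ms.
Pipeline fill: first packet needs 4·t_tx to clear all hops; remaining 85 packets each add one t_tx.
Total = (4+86-1)·t_tx + 4·t_prop = 89·63.1579 + 4·120 = 6100 ms.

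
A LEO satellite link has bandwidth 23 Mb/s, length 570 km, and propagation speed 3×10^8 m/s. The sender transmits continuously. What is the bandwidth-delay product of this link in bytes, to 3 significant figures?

Propagation delay = 570000 / 300000000 = 0.0019 s.
BDP = R × t_prop = 23000000 × 0.0019 = 43700 bits.
In bytes: 43700/8 = 5460 bytes.

5460 bytes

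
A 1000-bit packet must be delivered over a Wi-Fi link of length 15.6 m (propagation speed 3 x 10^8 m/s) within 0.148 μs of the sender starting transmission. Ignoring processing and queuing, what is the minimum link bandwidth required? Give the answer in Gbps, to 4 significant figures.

Propagation delay = 15.6 / 300000000 = 0.052 μs.
Transmission budget = 0.148 − 0.052 = 0.096 μs.
R ≥ L / t_tx = 1000 bits / 9.6e-08 s = 10.42 Gbps.

10.42 Gbps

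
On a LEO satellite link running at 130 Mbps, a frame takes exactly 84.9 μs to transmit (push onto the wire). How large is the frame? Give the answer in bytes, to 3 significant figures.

L = R × t_tx = 130000000 b/s × 8.49e-05 s = 11037 bits.
In bytes: 11037 / 8 = 1380 bytes.

1380 bytes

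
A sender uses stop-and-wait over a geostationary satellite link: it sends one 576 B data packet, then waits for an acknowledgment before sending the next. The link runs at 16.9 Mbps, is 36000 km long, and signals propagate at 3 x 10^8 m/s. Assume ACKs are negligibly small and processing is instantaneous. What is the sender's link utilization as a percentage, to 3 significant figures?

t_tx = L/R = 4608/16900000 = 0.000272663 s.
t_prop = 36000000/300000000 = 0.12 s; RTT = 0.24 s.
Cycle = t_tx + RTT = 0.240273 s.
Utilization = t_tx / cycle = 0.000272663/0.240273 = 0.113 %.

0.113 %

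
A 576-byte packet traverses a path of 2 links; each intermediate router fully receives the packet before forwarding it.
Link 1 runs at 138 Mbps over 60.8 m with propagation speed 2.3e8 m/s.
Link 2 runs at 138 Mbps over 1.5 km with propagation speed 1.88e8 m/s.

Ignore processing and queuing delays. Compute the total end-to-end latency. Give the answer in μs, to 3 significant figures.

L = 576 × 8 = 4608 bits.
Transmission delay per hop = L/R = 4608/138000000 = 33.3913 μs; 2 hops → 66.7826 μs.
Propagation delays (d/s per hop): 0.264348, 7.97872 μs; sum = 8.24307 μs.
End-to-end = 75.0 μs.

75.0 μs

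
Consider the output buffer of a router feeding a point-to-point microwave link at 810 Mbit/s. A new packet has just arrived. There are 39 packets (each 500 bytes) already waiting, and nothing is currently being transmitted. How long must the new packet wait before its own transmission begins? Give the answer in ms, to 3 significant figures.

Each queued packet: L/R = 4000/810000000 = 0.00493827 ms.
39 queued → 0.192593 ms.
Queuing delay = 0.193 ms.

0.193 ms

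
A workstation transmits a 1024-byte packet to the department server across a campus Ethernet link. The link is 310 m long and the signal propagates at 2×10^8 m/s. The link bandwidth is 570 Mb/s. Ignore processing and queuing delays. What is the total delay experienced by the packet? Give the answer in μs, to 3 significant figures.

15.9 μs

L = 1024 × 8 = 8192 bits.
Transmission delay = L/R = 8192 / 570000000 = 14.3719 μs.
Propagation delay = d/s = 310 m / 200000000 m/s = 1.55 μs.
Total = 15.9 μs.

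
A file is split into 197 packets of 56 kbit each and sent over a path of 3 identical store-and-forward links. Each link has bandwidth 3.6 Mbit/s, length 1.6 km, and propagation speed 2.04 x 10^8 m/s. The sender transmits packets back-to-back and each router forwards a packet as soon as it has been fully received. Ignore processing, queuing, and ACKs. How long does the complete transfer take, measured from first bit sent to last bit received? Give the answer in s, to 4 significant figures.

Per-hop transmission t_tx = L/R = 56000/3600000 = 0.0155556 s.
Per-hop propagation t_prop = 1600/204000000 = 7.84314e-06 s.
Pipeline fill: first packet needs 3·t_tx to clear all hops; remaining 196 packets each add one t_tx.
Total = (3+197-1)·t_tx + 3·t_prop = 199·0.0155556 + 3·7.84314e-06 = 3.096 s.

3.096 s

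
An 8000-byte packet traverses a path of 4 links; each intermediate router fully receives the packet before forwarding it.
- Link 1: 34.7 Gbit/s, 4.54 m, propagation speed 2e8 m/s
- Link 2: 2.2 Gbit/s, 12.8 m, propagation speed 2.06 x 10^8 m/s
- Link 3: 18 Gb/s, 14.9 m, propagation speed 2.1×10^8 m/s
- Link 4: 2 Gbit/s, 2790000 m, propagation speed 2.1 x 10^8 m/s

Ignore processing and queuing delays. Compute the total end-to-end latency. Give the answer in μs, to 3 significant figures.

L = 8000 × 8 = 64000 bits.
Transmission delays (L/R per hop): 1.84438, 29.0909, 3.55556, 32 μs; sum = 66.4908 μs.
Propagation delays (d/s per hop): 0.0227, 0.0621359, 0.0709524, 13285.7 μs; sum = 13285.9 μs.
End-to-end = 13400 μs.

13400 μs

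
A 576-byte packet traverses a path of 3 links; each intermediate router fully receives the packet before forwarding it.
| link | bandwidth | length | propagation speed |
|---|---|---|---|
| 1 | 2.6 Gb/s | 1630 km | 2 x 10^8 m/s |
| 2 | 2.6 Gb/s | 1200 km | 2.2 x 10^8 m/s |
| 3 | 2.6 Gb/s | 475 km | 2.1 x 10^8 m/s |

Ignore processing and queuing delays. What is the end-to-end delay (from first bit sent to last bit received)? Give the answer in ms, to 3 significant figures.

L = 576 × 8 = 4608 bits.
Transmission delay per hop = L/R = 4608/2600000000 = 0.00177231 ms; 3 hops → 0.00531692 ms.
Propagation delays (d/s per hop): 8.15, 5.45455, 2.2619 ms; sum = 15.8665 ms.
End-to-end = 15.9 ms.

15.9 ms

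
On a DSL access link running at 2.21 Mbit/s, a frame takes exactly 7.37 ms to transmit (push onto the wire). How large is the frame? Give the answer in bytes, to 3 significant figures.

L = R × t_tx = 2210000 b/s × 0.00737 s = 16287.7 bits.
In bytes: 16287.7 / 8 = 2040 bytes.

2040 bytes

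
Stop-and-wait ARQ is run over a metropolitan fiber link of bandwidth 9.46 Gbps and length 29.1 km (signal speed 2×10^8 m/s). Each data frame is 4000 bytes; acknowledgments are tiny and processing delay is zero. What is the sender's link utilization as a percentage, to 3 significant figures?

t_tx = L/R = 32000/9460000000 = 3.38266e-06 s.
t_prop = 29100/200000000 = 0.0001455 s; RTT = 0.000291 s.
Cycle = t_tx + RTT = 0.000294383 s.
Utilization = t_tx / cycle = 3.38266e-06/0.000294383 = 1.15 %.

1.15 %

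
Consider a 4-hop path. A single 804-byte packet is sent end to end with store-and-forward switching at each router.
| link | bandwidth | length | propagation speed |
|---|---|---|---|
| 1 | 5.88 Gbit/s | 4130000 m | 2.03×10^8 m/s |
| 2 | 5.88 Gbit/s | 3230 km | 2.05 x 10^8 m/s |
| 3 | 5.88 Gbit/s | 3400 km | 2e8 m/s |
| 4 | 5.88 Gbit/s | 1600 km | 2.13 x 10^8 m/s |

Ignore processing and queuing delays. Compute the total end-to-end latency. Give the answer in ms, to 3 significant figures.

60.6 ms

L = 804 × 8 = 6432 bits.
Transmission delay per hop = L/R = 6432/5880000000 = 0.00109388 ms; 4 hops → 0.00437551 ms.
Propagation delays (d/s per hop): 20.3448, 15.7561, 17, 7.51174 ms; sum = 60.6127 ms.
End-to-end = 60.6 ms.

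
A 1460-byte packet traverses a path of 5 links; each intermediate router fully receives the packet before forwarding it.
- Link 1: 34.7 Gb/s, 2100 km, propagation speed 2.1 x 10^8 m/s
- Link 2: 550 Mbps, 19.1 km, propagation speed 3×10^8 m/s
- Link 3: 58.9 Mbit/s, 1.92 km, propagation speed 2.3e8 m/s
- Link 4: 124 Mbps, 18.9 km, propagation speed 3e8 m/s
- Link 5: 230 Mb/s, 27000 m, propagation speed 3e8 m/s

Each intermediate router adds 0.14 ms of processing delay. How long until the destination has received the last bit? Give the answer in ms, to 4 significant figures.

11.15 ms

L = 1460 × 8 = 11680 bits.
Transmission delays (L/R per hop): 0.000336599, 0.0212364, 0.198302, 0.0941935, 0.0507826 ms; sum = 0.364851 ms.
Propagation delays (d/s per hop): 10, 0.0636667, 0.00834783, 0.063, 0.09 ms; sum = 10.225 ms.
Processing at 4 router(s): 4 × 0.14 ms = 0.56 ms.
End-to-end = 11.15 ms.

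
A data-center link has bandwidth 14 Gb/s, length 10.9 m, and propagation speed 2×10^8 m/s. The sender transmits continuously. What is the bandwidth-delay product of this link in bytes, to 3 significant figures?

Propagation delay = 10.9 / 200000000 = 5.45e-08 s.
BDP = R × t_prop = 14000000000 × 5.45e-08 = 763 bits.
In bytes: 763/8 = 95.4 bytes.

95.4 bytes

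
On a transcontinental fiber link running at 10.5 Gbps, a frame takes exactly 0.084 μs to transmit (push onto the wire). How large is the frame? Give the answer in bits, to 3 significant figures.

882 bits

L = R × t_tx = 10500000000 b/s × 8.4e-08 s = 882 bits.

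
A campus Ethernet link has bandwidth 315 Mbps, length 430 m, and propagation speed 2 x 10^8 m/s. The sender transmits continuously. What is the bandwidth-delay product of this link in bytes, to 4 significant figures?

Propagation delay = 430 / 200000000 = 2.15e-06 s.
BDP = R × t_prop = 315000000 × 2.15e-06 = 677.25 bits.
In bytes: 677.25/8 = 84.66 bytes.

84.66 bytes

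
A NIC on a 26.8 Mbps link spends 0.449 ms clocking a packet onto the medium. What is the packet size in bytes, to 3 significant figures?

L = R × t_tx = 26800000 b/s × 0.000449 s = 12033.2 bits.
In bytes: 12033.2 / 8 = 1500 bytes.

1500 bytes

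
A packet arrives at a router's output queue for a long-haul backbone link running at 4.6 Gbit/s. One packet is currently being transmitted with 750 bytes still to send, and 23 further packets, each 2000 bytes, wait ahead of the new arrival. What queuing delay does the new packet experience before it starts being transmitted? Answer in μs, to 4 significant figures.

Each queued packet: L/R = 16000/4600000000 = 3.47826 μs.
23 queued → 80 μs.
Plus remaining 6000 bits of current packet: 1.30435 μs.
Queuing delay = 81.30 μs.

81.30 μs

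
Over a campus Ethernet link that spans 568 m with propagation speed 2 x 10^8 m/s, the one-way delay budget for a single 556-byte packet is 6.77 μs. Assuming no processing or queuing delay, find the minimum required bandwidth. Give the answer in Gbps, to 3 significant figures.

L = 4448 bits.
Propagation delay = 568 / 200000000 = 2.84 μs.
Transmission budget = 6.77 − 2.84 = 3.93 μs.
R ≥ L / t_tx = 4448 bits / 3.93e-06 s = 1.13 Gbps.

1.13 Gbps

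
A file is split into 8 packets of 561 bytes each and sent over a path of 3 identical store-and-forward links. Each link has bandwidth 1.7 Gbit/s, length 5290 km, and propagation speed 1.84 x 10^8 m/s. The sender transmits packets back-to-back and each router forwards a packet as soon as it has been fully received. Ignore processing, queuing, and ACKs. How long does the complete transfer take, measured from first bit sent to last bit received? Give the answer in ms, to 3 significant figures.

86.3 ms

Per-hop transmission t_tx = L/R = 4488/1700000000 = 0.00264 ms.
Per-hop propagation t_prop = 5290000/184000000 = 28.75 ms.
Pipeline fill: first packet needs 3·t_tx to clear all hops; remaining 7 packets each add one t_tx.
Total = (3+8-1)·t_tx + 3·t_prop = 10·0.00264 + 3·28.75 = 86.3 ms.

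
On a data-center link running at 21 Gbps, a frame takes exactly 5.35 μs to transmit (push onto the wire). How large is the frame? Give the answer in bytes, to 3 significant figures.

14000 bytes

L = R × t_tx = 21000000000 b/s × 5.35e-06 s = 112350 bits.
In bytes: 112350 / 8 = 14000 bytes.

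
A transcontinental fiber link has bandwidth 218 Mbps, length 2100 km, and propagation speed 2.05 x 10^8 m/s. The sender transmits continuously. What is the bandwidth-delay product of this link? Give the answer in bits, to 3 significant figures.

2230000 bits

Propagation delay = 2100000 / 2.05e+08 = 0.0102439 s.
BDP = R × t_prop = 218000000 × 0.0102439 = 2233170 bits.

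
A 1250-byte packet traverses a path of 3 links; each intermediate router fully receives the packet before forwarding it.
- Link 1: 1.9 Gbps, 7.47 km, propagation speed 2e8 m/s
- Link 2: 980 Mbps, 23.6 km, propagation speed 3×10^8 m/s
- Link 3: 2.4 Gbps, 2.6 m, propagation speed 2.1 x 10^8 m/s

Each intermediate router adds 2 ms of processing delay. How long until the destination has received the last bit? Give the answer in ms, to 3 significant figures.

4.14 ms

L = 1250 × 8 = 10000 bits.
Transmission delays (L/R per hop): 0.00526316, 0.0102041, 0.00416667 ms; sum = 0.0196339 ms.
Propagation delays (d/s per hop): 0.03735, 0.0786667, 1.2381e-05 ms; sum = 0.116029 ms.
Processing at 2 router(s): 2 × 2 ms = 4 ms.
End-to-end = 4.14 ms.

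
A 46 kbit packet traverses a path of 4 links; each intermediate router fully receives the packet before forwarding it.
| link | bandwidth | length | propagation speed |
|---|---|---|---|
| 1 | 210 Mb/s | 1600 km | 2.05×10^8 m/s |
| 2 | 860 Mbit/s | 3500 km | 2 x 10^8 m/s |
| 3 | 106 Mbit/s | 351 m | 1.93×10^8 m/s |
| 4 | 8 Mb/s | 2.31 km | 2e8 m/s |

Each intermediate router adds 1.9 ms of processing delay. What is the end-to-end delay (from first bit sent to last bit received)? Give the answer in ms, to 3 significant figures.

L = 46000 bits.
Transmission delays (L/R per hop): 0.219048, 0.0534884, 0.433962, 5.75 ms; sum = 6.4565 ms.
Propagation delays (d/s per hop): 7.80488, 17.5, 0.00181865, 0.01155 ms; sum = 25.3182 ms.
Processing at 3 router(s): 3 × 1.9 ms = 5.7 ms.
End-to-end = 37.5 ms.

37.5 ms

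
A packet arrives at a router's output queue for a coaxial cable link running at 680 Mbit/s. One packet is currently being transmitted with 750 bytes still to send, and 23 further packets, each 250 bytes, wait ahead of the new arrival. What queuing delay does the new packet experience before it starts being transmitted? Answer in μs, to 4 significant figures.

76.47 μs

Each queued packet: L/R = 2000/680000000 = 2.94118 μs.
23 queued → 67.6471 μs.
Plus remaining 6000 bits of current packet: 8.82353 μs.
Queuing delay = 76.47 μs.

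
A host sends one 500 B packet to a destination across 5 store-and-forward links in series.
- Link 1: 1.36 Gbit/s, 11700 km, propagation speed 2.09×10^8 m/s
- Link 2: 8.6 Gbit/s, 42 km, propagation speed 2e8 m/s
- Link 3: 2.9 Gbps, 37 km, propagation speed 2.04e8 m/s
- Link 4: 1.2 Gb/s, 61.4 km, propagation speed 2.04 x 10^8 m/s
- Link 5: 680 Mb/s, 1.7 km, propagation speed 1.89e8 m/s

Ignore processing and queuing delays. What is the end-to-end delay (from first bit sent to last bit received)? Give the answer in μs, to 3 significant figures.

L = 500 × 8 = 4000 bits.
Transmission delays (L/R per hop): 2.94118, 0.465116, 1.37931, 3.33333, 5.88235 μs; sum = 14.0013 μs.
Propagation delays (d/s per hop): 55980.9, 210, 181.373, 300.98, 8.99471 μs; sum = 56682.2 μs.
End-to-end = 56700 μs.

56700 μs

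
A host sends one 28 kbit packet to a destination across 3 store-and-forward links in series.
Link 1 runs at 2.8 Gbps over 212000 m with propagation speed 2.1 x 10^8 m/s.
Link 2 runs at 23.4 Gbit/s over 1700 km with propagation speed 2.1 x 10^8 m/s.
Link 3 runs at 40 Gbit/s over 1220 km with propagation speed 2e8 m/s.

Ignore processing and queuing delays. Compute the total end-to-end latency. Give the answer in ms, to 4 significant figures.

15.22 ms

L = 28000 bits.
Transmission delays (L/R per hop): 0.01, 0.00119658, 0.0007 ms; sum = 0.0118966 ms.
Propagation delays (d/s per hop): 1.00952, 8.09524, 6.1 ms; sum = 15.2048 ms.
End-to-end = 15.22 ms.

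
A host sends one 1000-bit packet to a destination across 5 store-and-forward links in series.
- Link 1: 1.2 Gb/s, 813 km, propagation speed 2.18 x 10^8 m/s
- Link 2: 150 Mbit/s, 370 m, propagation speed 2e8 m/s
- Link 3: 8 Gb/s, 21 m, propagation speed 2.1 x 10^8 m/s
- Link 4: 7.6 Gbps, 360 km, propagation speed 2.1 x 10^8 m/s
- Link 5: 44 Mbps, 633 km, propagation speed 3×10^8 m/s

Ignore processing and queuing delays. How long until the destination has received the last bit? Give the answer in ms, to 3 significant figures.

7.59 ms

Transmission delays (L/R per hop): 0.000833333, 0.00666667, 0.000125, 0.000131579, 0.0227273 ms; sum = 0.0304839 ms.
Propagation delays (d/s per hop): 3.72936, 0.00185, 0.0001, 1.71429, 2.11 ms; sum = 7.55559 ms.
End-to-end = 7.59 ms.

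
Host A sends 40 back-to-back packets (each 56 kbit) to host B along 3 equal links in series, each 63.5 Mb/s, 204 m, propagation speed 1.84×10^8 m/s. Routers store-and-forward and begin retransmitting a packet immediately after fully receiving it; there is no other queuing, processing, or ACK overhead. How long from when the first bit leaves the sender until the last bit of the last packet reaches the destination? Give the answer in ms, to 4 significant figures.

Per-hop transmission t_tx = L/R = 56000/63500000 = 0.88189 ms.
Per-hop propagation t_prop = 204/184000000 = 0.0011087 ms.
Pipeline fill: first packet needs 3·t_tx to clear all hops; remaining 39 packets each add one t_tx.
Total = (3+40-1)·t_tx + 3·t_prop = 42·0.88189 + 3·0.0011087 = 37.04 ms.

37.04 ms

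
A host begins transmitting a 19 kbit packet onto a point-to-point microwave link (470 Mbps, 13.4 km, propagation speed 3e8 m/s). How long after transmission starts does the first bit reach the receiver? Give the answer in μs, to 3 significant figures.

44.7 μs

First bit experiences only propagation delay: d/s = 13400/300000000 = 44.7 μs.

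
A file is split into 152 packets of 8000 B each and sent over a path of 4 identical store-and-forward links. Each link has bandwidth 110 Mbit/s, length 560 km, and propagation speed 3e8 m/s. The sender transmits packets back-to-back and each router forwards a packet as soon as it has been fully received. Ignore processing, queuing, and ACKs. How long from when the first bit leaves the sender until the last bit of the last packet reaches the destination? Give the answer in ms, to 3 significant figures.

Per-hop transmission t_tx = L/R = 64000/110000000 = 0.581818 ms.
Per-hop propagation t_prop = 560000/300000000 = 1.86667 ms.
Pipeline fill: first packet needs 4·t_tx to clear all hops; remaining 151 packets each add one t_tx.
Total = (4+152-1)·t_tx + 4·t_prop = 155·0.581818 + 4·1.86667 = 97.6 ms.

97.6 ms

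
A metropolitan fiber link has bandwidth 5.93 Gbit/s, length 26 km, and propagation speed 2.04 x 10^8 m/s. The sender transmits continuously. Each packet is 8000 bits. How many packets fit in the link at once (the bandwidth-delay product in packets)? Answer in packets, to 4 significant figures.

Propagation delay = 26000 / 204000000 = 0.000127451 s.
BDP = R × t_prop = 5930000000 × 0.000127451 = 755784 bits.
In packets of 8000 bits: 94.47 packets.

94.47 packets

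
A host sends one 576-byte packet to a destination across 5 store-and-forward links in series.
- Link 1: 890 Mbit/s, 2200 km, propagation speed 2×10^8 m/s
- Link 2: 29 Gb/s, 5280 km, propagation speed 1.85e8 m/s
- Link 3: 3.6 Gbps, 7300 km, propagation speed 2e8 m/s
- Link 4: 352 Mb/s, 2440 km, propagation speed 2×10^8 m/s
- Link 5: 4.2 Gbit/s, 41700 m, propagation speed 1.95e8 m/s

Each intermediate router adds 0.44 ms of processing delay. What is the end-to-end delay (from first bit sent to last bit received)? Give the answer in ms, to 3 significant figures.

L = 576 × 8 = 4608 bits.
Transmission delays (L/R per hop): 0.00517753, 0.000158897, 0.00128, 0.0130909, 0.00109714 ms; sum = 0.0208045 ms.
Propagation delays (d/s per hop): 11, 28.5405, 36.5, 12.2, 0.213846 ms; sum = 88.4544 ms.
Processing at 4 router(s): 4 × 0.44 ms = 1.76 ms.
End-to-end = 90.2 ms.

90.2 ms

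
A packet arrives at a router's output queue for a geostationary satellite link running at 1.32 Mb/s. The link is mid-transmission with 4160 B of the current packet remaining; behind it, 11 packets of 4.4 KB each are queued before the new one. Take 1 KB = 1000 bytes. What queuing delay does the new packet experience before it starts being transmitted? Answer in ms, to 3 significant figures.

319 ms

Each queued packet: L/R = 35200/1320000 = 26.6667 ms.
11 queued → 293.333 ms.
Plus remaining 33280 bits of current packet: 25.2121 ms.
Queuing delay = 319 ms.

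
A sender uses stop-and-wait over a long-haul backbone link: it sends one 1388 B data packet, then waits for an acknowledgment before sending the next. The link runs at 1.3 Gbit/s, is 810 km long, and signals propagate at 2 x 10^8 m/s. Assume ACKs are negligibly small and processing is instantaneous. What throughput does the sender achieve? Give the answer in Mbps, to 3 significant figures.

1.37 Mbps

t_tx = L/R = 11104/1300000000 = 8.54154e-06 s.
t_prop = 810000/200000000 = 0.00405 s; RTT = 0.0081 s.
Cycle = t_tx + RTT = 0.00810854 s.
Throughput = L / cycle = 11104 / 0.00810854 = 1.37 Mbps.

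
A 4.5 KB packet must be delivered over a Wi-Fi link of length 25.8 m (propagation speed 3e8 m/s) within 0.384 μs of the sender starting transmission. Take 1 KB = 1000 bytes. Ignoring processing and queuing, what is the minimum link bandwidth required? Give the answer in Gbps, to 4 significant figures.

L = 36000 bits.
Propagation delay = 25.8 / 300000000 = 0.086 μs.
Transmission budget = 0.384 − 0.086 = 0.298 μs.
R ≥ L / t_tx = 36000 bits / 2.98e-07 s = 120.8 Gbps.

120.8 Gbps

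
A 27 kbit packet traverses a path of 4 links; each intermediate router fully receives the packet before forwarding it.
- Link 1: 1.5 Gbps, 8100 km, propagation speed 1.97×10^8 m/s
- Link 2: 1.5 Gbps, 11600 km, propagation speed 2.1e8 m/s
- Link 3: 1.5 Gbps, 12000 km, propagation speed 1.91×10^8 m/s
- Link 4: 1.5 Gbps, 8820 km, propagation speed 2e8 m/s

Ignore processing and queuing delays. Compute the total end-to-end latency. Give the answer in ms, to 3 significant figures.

L = 27000 bits.
Transmission delay per hop = L/R = 27000/1500000000 = 0.018 ms; 4 hops → 0.072 ms.
Propagation delays (d/s per hop): 41.1168, 55.2381, 62.8272, 44.1 ms; sum = 203.282 ms.
End-to-end = 203 ms.

203 ms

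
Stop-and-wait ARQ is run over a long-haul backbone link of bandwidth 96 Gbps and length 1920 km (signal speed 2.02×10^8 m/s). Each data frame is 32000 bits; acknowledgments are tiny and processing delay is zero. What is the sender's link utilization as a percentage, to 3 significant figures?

t_tx = L/R = 32000/96000000000 = 3.33333e-07 s.
t_prop = 1920000/202000000 = 0.00950495 s; RTT = 0.0190099 s.
Cycle = t_tx + RTT = 0.0190102 s.
Utilization = t_tx / cycle = 3.33333e-07/0.0190102 = 0.00175 %.

0.00175 %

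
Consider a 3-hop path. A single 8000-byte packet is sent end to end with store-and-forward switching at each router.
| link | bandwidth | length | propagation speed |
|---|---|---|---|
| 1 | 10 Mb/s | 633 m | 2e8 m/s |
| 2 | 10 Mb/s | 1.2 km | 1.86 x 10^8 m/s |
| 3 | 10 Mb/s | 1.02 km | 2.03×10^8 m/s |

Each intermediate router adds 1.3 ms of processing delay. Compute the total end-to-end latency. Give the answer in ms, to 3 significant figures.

21.8 ms

L = 8000 × 8 = 64000 bits.
Transmission delay per hop = L/R = 64000/10000000 = 6.4 ms; 3 hops → 19.2 ms.
Propagation delays (d/s per hop): 0.003165, 0.00645161, 0.00502463 ms; sum = 0.0146412 ms.
Processing at 2 router(s): 2 × 1.3 ms = 2.6 ms.
End-to-end = 21.8 ms.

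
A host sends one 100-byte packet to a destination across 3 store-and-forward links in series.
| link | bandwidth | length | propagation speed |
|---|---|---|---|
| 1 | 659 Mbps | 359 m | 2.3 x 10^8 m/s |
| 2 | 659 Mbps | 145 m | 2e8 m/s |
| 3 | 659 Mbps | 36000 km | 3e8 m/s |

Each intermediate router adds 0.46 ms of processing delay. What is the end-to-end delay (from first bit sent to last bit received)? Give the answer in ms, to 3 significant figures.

L = 100 × 8 = 800 bits.
Transmission delay per hop = L/R = 800/659000000 = 0.00121396 ms; 3 hops → 0.00364188 ms.
Propagation delays (d/s per hop): 0.00156087, 0.000725, 120 ms; sum = 120.002 ms.
Processing at 2 router(s): 2 × 0.46 ms = 0.92 ms.
End-to-end = 121 ms.

121 ms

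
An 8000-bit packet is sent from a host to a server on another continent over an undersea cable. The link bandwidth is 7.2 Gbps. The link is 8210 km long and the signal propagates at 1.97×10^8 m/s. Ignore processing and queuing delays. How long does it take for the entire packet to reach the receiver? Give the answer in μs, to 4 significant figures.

Transmission delay = L/R = 8000 / 7200000000 = 1.11111 μs.
Propagation delay = d/s = 8210000 m / 197000000 m/s = 41675.1 μs.
Total = 41680 μs.

41680 μs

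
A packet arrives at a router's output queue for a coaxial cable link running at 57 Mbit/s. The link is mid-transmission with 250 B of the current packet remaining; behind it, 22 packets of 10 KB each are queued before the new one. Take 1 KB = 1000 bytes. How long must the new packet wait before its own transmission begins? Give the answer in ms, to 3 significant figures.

30.9 ms

Each queued packet: L/R = 80000/57000000 = 1.40351 ms.
22 queued → 30.8772 ms.
Plus remaining 2000 bits of current packet: 0.0350877 ms.
Queuing delay = 30.9 ms.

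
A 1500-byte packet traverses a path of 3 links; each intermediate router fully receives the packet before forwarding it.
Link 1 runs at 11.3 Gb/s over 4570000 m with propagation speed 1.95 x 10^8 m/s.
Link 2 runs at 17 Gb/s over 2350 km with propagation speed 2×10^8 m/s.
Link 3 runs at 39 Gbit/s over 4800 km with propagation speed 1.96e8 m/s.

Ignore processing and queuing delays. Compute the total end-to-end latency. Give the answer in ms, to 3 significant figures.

59.7 ms

L = 1500 × 8 = 12000 bits.
Transmission delays (L/R per hop): 0.00106195, 0.000705882, 0.000307692 ms; sum = 0.00207552 ms.
Propagation delays (d/s per hop): 23.4359, 11.75, 24.4898 ms; sum = 59.6757 ms.
End-to-end = 59.7 ms.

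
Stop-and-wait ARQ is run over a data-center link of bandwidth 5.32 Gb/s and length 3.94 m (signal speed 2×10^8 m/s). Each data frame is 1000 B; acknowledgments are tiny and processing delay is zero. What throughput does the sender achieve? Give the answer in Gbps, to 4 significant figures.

5.184 Gbps

t_tx = L/R = 8000/5320000000 = 1.50376e-06 s.
t_prop = 3.94/200000000 = 1.97e-08 s; RTT = 3.94e-08 s.
Cycle = t_tx + RTT = 1.54316e-06 s.
Throughput = L / cycle = 8000 / 1.54316e-06 = 5.184 Gbps.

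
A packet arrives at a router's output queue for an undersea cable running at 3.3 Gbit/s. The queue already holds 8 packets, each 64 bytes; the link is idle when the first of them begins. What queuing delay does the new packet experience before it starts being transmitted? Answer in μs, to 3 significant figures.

Each queued packet: L/R = 512/3300000000 = 0.155152 μs.
8 queued → 1.24121 μs.
Queuing delay = 1.24 μs.

1.24 μs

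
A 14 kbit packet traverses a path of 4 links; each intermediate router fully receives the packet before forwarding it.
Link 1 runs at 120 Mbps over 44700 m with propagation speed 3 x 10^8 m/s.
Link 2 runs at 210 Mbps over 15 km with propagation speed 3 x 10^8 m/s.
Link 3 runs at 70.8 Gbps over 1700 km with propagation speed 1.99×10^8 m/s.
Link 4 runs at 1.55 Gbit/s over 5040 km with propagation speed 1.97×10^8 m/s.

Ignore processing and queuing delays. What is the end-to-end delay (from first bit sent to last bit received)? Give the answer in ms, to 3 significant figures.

34.5 ms

L = 14000 bits.
Transmission delays (L/R per hop): 0.116667, 0.0666667, 0.00019774, 0.00903226 ms; sum = 0.192563 ms.
Propagation delays (d/s per hop): 0.149, 0.05, 8.54271, 25.5838 ms; sum = 34.3255 ms.
End-to-end = 34.5 ms.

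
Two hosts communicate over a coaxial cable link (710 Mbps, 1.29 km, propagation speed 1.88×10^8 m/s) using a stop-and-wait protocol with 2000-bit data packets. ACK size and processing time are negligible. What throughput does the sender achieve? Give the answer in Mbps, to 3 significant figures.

t_tx = L/R = 2000/710000000 = 2.8169e-06 s.
t_prop = 1290/188000000 = 6.8617e-06 s; RTT = 1.37234e-05 s.
Cycle = t_tx + RTT = 1.65403e-05 s.
Throughput = L / cycle = 2000 / 1.65403e-05 = 121 Mbps.

121 Mbps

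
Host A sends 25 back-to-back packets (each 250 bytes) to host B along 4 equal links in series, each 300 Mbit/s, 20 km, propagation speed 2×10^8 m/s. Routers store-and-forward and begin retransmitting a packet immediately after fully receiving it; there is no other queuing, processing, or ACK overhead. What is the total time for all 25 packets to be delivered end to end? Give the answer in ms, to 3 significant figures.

0.587 ms

Per-hop transmission t_tx = L/R = 2000/300000000 = 0.00666667 ms.
Per-hop propagation t_prop = 20000/200000000 = 0.1 ms.
Pipeline fill: first packet needs 4·t_tx to clear all hops; remaining 24 packets each add one t_tx.
Total = (4+25-1)·t_tx + 4·t_prop = 28·0.00666667 + 4·0.1 = 0.587 ms.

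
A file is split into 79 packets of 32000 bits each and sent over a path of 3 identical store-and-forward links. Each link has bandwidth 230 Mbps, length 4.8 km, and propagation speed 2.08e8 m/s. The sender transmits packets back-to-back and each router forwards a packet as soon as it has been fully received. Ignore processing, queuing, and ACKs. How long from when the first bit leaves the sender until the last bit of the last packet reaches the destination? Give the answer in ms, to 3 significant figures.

11.3 ms

Per-hop transmission t_tx = L/R = 32000/230000000 = 0.13913 ms.
Per-hop propagation t_prop = 4800/208000000 = 0.0230769 ms.
Pipeline fill: first packet needs 3·t_tx to clear all hops; remaining 78 packets each add one t_tx.
Total = (3+79-1)·t_tx + 3·t_prop = 81·0.13913 + 3·0.0230769 = 11.3 ms.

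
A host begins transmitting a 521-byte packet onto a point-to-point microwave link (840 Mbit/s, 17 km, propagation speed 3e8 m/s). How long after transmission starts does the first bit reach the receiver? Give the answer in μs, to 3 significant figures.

First bit experiences only propagation delay: d/s = 17000/300000000 = 56.7 μs.

56.7 μs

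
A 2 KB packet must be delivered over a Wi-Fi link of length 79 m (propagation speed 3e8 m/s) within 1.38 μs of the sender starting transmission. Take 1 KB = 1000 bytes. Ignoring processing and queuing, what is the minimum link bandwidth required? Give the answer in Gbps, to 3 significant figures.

14.3 Gbps

L = 16000 bits.
Propagation delay = 79 / 300000000 = 0.263333 μs.
Transmission budget = 1.38 − 0.263333 = 1.11667 μs.
R ≥ L / t_tx = 16000 bits / 1.11667e-06 s = 14.3 Gbps.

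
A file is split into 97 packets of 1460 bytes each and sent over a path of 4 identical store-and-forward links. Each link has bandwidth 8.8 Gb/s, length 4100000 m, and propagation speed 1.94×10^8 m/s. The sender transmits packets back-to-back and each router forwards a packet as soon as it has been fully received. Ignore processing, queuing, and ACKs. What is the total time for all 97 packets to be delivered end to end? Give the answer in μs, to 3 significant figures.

Per-hop transmission t_tx = L/R = 11680/8800000000 = 1.32727 μs.
Per-hop propagation t_prop = 4100000/194000000 = 21134 μs.
Pipeline fill: first packet needs 4·t_tx to clear all hops; remaining 96 packets each add one t_tx.
Total = (4+97-1)·t_tx + 4·t_prop = 100·1.32727 + 4·21134 = 84700 μs.

84700 μs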